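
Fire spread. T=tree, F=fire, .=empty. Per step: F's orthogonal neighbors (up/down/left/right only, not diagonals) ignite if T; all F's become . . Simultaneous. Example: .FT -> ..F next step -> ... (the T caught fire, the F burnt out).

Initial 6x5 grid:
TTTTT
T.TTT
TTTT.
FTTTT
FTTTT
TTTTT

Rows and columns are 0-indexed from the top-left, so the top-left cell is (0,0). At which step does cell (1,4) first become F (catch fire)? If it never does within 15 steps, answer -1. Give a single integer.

Step 1: cell (1,4)='T' (+4 fires, +2 burnt)
Step 2: cell (1,4)='T' (+5 fires, +4 burnt)
Step 3: cell (1,4)='T' (+5 fires, +5 burnt)
Step 4: cell (1,4)='T' (+6 fires, +5 burnt)
Step 5: cell (1,4)='T' (+3 fires, +6 burnt)
Step 6: cell (1,4)='F' (+2 fires, +3 burnt)
  -> target ignites at step 6
Step 7: cell (1,4)='.' (+1 fires, +2 burnt)
Step 8: cell (1,4)='.' (+0 fires, +1 burnt)
  fire out at step 8

6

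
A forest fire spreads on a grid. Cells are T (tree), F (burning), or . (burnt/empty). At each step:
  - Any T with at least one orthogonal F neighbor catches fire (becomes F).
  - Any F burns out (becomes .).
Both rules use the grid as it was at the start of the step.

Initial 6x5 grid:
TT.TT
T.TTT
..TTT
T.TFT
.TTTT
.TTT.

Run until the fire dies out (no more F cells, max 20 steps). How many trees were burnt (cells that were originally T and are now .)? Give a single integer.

Step 1: +4 fires, +1 burnt (F count now 4)
Step 2: +6 fires, +4 burnt (F count now 6)
Step 3: +5 fires, +6 burnt (F count now 5)
Step 4: +2 fires, +5 burnt (F count now 2)
Step 5: +0 fires, +2 burnt (F count now 0)
Fire out after step 5
Initially T: 21, now '.': 26
Total burnt (originally-T cells now '.'): 17

Answer: 17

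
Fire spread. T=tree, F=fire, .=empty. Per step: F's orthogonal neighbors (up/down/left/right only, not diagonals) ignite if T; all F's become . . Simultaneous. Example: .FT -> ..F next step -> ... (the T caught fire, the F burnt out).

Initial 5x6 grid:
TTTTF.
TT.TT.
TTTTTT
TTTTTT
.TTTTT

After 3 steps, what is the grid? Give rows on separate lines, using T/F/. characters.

Step 1: 2 trees catch fire, 1 burn out
  TTTF..
  TT.TF.
  TTTTTT
  TTTTTT
  .TTTTT
Step 2: 3 trees catch fire, 2 burn out
  TTF...
  TT.F..
  TTTTFT
  TTTTTT
  .TTTTT
Step 3: 4 trees catch fire, 3 burn out
  TF....
  TT....
  TTTF.F
  TTTTFT
  .TTTTT

TF....
TT....
TTTF.F
TTTTFT
.TTTTT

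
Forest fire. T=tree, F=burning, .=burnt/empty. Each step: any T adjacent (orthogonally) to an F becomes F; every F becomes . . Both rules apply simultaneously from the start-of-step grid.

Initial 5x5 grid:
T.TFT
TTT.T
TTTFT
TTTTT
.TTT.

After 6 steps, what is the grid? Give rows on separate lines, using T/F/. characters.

Step 1: 5 trees catch fire, 2 burn out
  T.F.F
  TTT.T
  TTF.F
  TTTFT
  .TTT.
Step 2: 6 trees catch fire, 5 burn out
  T....
  TTF.F
  TF...
  TTF.F
  .TTF.
Step 3: 4 trees catch fire, 6 burn out
  T....
  TF...
  F....
  TF...
  .TF..
Step 4: 3 trees catch fire, 4 burn out
  T....
  F....
  .....
  F....
  .F...
Step 5: 1 trees catch fire, 3 burn out
  F....
  .....
  .....
  .....
  .....
Step 6: 0 trees catch fire, 1 burn out
  .....
  .....
  .....
  .....
  .....

.....
.....
.....
.....
.....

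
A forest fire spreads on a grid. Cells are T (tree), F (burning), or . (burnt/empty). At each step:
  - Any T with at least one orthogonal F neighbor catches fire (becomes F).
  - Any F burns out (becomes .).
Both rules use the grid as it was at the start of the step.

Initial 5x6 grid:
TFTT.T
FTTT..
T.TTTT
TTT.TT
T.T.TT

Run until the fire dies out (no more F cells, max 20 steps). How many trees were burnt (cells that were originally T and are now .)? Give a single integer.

Step 1: +4 fires, +2 burnt (F count now 4)
Step 2: +3 fires, +4 burnt (F count now 3)
Step 3: +4 fires, +3 burnt (F count now 4)
Step 4: +2 fires, +4 burnt (F count now 2)
Step 5: +2 fires, +2 burnt (F count now 2)
Step 6: +2 fires, +2 burnt (F count now 2)
Step 7: +2 fires, +2 burnt (F count now 2)
Step 8: +1 fires, +2 burnt (F count now 1)
Step 9: +0 fires, +1 burnt (F count now 0)
Fire out after step 9
Initially T: 21, now '.': 29
Total burnt (originally-T cells now '.'): 20

Answer: 20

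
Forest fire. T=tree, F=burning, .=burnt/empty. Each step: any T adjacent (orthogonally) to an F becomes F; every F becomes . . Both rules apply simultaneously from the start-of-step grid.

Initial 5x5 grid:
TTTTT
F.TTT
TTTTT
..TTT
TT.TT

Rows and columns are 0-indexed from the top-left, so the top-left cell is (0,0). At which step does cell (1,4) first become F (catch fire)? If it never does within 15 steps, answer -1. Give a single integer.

Step 1: cell (1,4)='T' (+2 fires, +1 burnt)
Step 2: cell (1,4)='T' (+2 fires, +2 burnt)
Step 3: cell (1,4)='T' (+2 fires, +2 burnt)
Step 4: cell (1,4)='T' (+4 fires, +2 burnt)
Step 5: cell (1,4)='T' (+4 fires, +4 burnt)
Step 6: cell (1,4)='F' (+3 fires, +4 burnt)
  -> target ignites at step 6
Step 7: cell (1,4)='.' (+1 fires, +3 burnt)
Step 8: cell (1,4)='.' (+0 fires, +1 burnt)
  fire out at step 8

6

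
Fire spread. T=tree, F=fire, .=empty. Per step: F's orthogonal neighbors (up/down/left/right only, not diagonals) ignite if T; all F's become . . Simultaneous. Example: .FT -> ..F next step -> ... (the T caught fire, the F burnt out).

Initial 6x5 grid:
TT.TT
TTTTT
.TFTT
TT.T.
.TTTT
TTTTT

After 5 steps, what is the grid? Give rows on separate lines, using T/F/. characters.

Step 1: 3 trees catch fire, 1 burn out
  TT.TT
  TTFTT
  .F.FT
  TT.T.
  .TTTT
  TTTTT
Step 2: 5 trees catch fire, 3 burn out
  TT.TT
  TF.FT
  ....F
  TF.F.
  .TTTT
  TTTTT
Step 3: 7 trees catch fire, 5 burn out
  TF.FT
  F...F
  .....
  F....
  .FTFT
  TTTTT
Step 4: 6 trees catch fire, 7 burn out
  F...F
  .....
  .....
  .....
  ..F.F
  TFTFT
Step 5: 3 trees catch fire, 6 burn out
  .....
  .....
  .....
  .....
  .....
  F.F.F

.....
.....
.....
.....
.....
F.F.F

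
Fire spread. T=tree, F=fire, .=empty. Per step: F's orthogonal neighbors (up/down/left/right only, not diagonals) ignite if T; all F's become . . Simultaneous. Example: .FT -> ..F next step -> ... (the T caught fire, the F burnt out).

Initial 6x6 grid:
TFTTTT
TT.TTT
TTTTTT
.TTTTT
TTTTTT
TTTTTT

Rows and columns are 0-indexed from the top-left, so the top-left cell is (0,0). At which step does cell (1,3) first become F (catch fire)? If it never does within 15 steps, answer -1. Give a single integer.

Step 1: cell (1,3)='T' (+3 fires, +1 burnt)
Step 2: cell (1,3)='T' (+3 fires, +3 burnt)
Step 3: cell (1,3)='F' (+5 fires, +3 burnt)
  -> target ignites at step 3
Step 4: cell (1,3)='.' (+5 fires, +5 burnt)
Step 5: cell (1,3)='.' (+6 fires, +5 burnt)
Step 6: cell (1,3)='.' (+5 fires, +6 burnt)
Step 7: cell (1,3)='.' (+3 fires, +5 burnt)
Step 8: cell (1,3)='.' (+2 fires, +3 burnt)
Step 9: cell (1,3)='.' (+1 fires, +2 burnt)
Step 10: cell (1,3)='.' (+0 fires, +1 burnt)
  fire out at step 10

3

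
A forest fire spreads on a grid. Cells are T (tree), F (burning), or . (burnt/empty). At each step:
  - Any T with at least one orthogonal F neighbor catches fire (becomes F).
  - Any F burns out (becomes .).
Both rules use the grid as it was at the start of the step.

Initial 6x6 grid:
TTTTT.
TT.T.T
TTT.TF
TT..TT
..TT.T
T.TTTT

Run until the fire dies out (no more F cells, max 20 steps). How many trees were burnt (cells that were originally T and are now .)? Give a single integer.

Step 1: +3 fires, +1 burnt (F count now 3)
Step 2: +2 fires, +3 burnt (F count now 2)
Step 3: +1 fires, +2 burnt (F count now 1)
Step 4: +1 fires, +1 burnt (F count now 1)
Step 5: +1 fires, +1 burnt (F count now 1)
Step 6: +2 fires, +1 burnt (F count now 2)
Step 7: +1 fires, +2 burnt (F count now 1)
Step 8: +0 fires, +1 burnt (F count now 0)
Fire out after step 8
Initially T: 25, now '.': 22
Total burnt (originally-T cells now '.'): 11

Answer: 11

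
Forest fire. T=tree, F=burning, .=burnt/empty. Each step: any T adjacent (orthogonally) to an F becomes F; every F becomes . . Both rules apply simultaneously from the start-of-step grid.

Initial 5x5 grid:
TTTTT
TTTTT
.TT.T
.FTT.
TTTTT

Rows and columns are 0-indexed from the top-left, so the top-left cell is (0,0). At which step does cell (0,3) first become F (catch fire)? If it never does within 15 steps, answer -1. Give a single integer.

Step 1: cell (0,3)='T' (+3 fires, +1 burnt)
Step 2: cell (0,3)='T' (+5 fires, +3 burnt)
Step 3: cell (0,3)='T' (+4 fires, +5 burnt)
Step 4: cell (0,3)='T' (+4 fires, +4 burnt)
Step 5: cell (0,3)='F' (+2 fires, +4 burnt)
  -> target ignites at step 5
Step 6: cell (0,3)='.' (+2 fires, +2 burnt)
Step 7: cell (0,3)='.' (+0 fires, +2 burnt)
  fire out at step 7

5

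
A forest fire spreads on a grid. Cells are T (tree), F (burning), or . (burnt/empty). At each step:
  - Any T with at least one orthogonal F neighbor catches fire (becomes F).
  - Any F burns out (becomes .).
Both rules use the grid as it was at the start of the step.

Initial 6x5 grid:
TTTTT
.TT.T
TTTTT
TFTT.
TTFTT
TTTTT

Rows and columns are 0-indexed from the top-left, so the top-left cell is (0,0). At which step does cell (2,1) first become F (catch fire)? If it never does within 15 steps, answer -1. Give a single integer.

Step 1: cell (2,1)='F' (+6 fires, +2 burnt)
  -> target ignites at step 1
Step 2: cell (2,1)='.' (+8 fires, +6 burnt)
Step 3: cell (2,1)='.' (+5 fires, +8 burnt)
Step 4: cell (2,1)='.' (+3 fires, +5 burnt)
Step 5: cell (2,1)='.' (+2 fires, +3 burnt)
Step 6: cell (2,1)='.' (+1 fires, +2 burnt)
Step 7: cell (2,1)='.' (+0 fires, +1 burnt)
  fire out at step 7

1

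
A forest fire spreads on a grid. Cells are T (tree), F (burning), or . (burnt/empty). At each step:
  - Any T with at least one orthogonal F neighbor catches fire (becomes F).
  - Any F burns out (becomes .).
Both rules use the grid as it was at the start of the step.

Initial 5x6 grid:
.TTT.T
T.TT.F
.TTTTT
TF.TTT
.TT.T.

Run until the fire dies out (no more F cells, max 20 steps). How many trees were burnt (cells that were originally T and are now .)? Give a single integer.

Step 1: +5 fires, +2 burnt (F count now 5)
Step 2: +4 fires, +5 burnt (F count now 4)
Step 3: +3 fires, +4 burnt (F count now 3)
Step 4: +4 fires, +3 burnt (F count now 4)
Step 5: +2 fires, +4 burnt (F count now 2)
Step 6: +0 fires, +2 burnt (F count now 0)
Fire out after step 6
Initially T: 19, now '.': 29
Total burnt (originally-T cells now '.'): 18

Answer: 18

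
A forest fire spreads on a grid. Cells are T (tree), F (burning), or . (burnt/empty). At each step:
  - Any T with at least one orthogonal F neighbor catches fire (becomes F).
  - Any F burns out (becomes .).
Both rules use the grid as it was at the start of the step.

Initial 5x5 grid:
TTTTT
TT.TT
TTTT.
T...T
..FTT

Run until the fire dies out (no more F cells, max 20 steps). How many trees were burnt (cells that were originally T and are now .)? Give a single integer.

Answer: 3

Derivation:
Step 1: +1 fires, +1 burnt (F count now 1)
Step 2: +1 fires, +1 burnt (F count now 1)
Step 3: +1 fires, +1 burnt (F count now 1)
Step 4: +0 fires, +1 burnt (F count now 0)
Fire out after step 4
Initially T: 17, now '.': 11
Total burnt (originally-T cells now '.'): 3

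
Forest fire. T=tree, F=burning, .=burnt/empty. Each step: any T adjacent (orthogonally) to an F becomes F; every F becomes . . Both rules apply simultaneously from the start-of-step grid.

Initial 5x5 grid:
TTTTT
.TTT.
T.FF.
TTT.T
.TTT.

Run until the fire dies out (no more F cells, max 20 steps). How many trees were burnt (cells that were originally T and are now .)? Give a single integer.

Step 1: +3 fires, +2 burnt (F count now 3)
Step 2: +5 fires, +3 burnt (F count now 5)
Step 3: +5 fires, +5 burnt (F count now 5)
Step 4: +2 fires, +5 burnt (F count now 2)
Step 5: +0 fires, +2 burnt (F count now 0)
Fire out after step 5
Initially T: 16, now '.': 24
Total burnt (originally-T cells now '.'): 15

Answer: 15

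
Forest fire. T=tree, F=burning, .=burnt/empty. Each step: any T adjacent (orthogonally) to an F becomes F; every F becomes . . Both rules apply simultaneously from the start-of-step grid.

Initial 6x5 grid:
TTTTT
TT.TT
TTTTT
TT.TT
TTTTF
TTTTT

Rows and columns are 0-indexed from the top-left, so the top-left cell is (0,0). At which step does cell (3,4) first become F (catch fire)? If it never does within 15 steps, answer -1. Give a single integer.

Step 1: cell (3,4)='F' (+3 fires, +1 burnt)
  -> target ignites at step 1
Step 2: cell (3,4)='.' (+4 fires, +3 burnt)
Step 3: cell (3,4)='.' (+4 fires, +4 burnt)
Step 4: cell (3,4)='.' (+6 fires, +4 burnt)
Step 5: cell (3,4)='.' (+4 fires, +6 burnt)
Step 6: cell (3,4)='.' (+3 fires, +4 burnt)
Step 7: cell (3,4)='.' (+2 fires, +3 burnt)
Step 8: cell (3,4)='.' (+1 fires, +2 burnt)
Step 9: cell (3,4)='.' (+0 fires, +1 burnt)
  fire out at step 9

1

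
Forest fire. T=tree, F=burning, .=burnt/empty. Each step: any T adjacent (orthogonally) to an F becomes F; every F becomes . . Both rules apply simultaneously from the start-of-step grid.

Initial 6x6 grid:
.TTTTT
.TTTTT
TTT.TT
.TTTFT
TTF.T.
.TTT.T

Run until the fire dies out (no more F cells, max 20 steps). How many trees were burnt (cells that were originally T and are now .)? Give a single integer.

Answer: 25

Derivation:
Step 1: +7 fires, +2 burnt (F count now 7)
Step 2: +7 fires, +7 burnt (F count now 7)
Step 3: +5 fires, +7 burnt (F count now 5)
Step 4: +5 fires, +5 burnt (F count now 5)
Step 5: +1 fires, +5 burnt (F count now 1)
Step 6: +0 fires, +1 burnt (F count now 0)
Fire out after step 6
Initially T: 26, now '.': 35
Total burnt (originally-T cells now '.'): 25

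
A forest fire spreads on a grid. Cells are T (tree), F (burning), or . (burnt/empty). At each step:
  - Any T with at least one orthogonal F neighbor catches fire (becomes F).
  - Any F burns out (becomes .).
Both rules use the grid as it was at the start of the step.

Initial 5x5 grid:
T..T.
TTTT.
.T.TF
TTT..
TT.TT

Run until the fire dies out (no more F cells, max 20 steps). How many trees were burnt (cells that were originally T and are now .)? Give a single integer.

Answer: 13

Derivation:
Step 1: +1 fires, +1 burnt (F count now 1)
Step 2: +1 fires, +1 burnt (F count now 1)
Step 3: +2 fires, +1 burnt (F count now 2)
Step 4: +1 fires, +2 burnt (F count now 1)
Step 5: +2 fires, +1 burnt (F count now 2)
Step 6: +2 fires, +2 burnt (F count now 2)
Step 7: +3 fires, +2 burnt (F count now 3)
Step 8: +1 fires, +3 burnt (F count now 1)
Step 9: +0 fires, +1 burnt (F count now 0)
Fire out after step 9
Initially T: 15, now '.': 23
Total burnt (originally-T cells now '.'): 13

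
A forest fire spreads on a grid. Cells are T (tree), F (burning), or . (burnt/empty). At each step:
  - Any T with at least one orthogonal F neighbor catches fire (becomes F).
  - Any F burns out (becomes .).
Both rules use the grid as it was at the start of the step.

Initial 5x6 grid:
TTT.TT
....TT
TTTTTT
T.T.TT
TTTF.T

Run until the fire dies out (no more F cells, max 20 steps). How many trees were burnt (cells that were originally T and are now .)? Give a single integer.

Step 1: +1 fires, +1 burnt (F count now 1)
Step 2: +2 fires, +1 burnt (F count now 2)
Step 3: +2 fires, +2 burnt (F count now 2)
Step 4: +3 fires, +2 burnt (F count now 3)
Step 5: +2 fires, +3 burnt (F count now 2)
Step 6: +3 fires, +2 burnt (F count now 3)
Step 7: +3 fires, +3 burnt (F count now 3)
Step 8: +2 fires, +3 burnt (F count now 2)
Step 9: +0 fires, +2 burnt (F count now 0)
Fire out after step 9
Initially T: 21, now '.': 27
Total burnt (originally-T cells now '.'): 18

Answer: 18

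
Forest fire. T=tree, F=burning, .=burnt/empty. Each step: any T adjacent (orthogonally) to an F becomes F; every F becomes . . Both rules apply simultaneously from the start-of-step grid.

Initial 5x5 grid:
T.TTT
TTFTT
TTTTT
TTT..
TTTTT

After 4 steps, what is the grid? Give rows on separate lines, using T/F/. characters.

Step 1: 4 trees catch fire, 1 burn out
  T.FTT
  TF.FT
  TTFTT
  TTT..
  TTTTT
Step 2: 6 trees catch fire, 4 burn out
  T..FT
  F...F
  TF.FT
  TTF..
  TTTTT
Step 3: 6 trees catch fire, 6 burn out
  F...F
  .....
  F...F
  TF...
  TTFTT
Step 4: 3 trees catch fire, 6 burn out
  .....
  .....
  .....
  F....
  TF.FT

.....
.....
.....
F....
TF.FT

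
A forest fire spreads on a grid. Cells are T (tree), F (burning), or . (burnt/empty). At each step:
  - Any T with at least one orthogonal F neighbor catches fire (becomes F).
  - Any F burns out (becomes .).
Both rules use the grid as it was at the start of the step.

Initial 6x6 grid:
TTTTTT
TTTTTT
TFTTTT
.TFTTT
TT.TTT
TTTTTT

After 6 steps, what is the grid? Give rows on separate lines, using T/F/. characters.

Step 1: 5 trees catch fire, 2 burn out
  TTTTTT
  TFTTTT
  F.FTTT
  .F.FTT
  TT.TTT
  TTTTTT
Step 2: 7 trees catch fire, 5 burn out
  TFTTTT
  F.FTTT
  ...FTT
  ....FT
  TF.FTT
  TTTTTT
Step 3: 9 trees catch fire, 7 burn out
  F.FTTT
  ...FTT
  ....FT
  .....F
  F...FT
  TFTFTT
Step 4: 7 trees catch fire, 9 burn out
  ...FTT
  ....FT
  .....F
  ......
  .....F
  F.F.FT
Step 5: 3 trees catch fire, 7 burn out
  ....FT
  .....F
  ......
  ......
  ......
  .....F
Step 6: 1 trees catch fire, 3 burn out
  .....F
  ......
  ......
  ......
  ......
  ......

.....F
......
......
......
......
......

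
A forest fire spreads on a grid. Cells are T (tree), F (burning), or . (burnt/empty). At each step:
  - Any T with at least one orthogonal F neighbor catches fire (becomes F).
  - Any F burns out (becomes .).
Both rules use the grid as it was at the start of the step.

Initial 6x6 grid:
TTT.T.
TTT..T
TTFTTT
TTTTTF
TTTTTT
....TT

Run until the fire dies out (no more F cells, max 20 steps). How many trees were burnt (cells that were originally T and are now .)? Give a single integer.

Step 1: +7 fires, +2 burnt (F count now 7)
Step 2: +10 fires, +7 burnt (F count now 10)
Step 3: +6 fires, +10 burnt (F count now 6)
Step 4: +2 fires, +6 burnt (F count now 2)
Step 5: +0 fires, +2 burnt (F count now 0)
Fire out after step 5
Initially T: 26, now '.': 35
Total burnt (originally-T cells now '.'): 25

Answer: 25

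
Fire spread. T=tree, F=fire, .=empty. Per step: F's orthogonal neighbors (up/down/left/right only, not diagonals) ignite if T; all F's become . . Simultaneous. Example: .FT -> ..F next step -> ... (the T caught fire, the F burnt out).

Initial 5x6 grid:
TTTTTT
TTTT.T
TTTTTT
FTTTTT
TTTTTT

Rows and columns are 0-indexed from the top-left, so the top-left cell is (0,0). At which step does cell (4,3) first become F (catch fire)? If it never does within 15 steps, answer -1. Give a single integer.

Step 1: cell (4,3)='T' (+3 fires, +1 burnt)
Step 2: cell (4,3)='T' (+4 fires, +3 burnt)
Step 3: cell (4,3)='T' (+5 fires, +4 burnt)
Step 4: cell (4,3)='F' (+5 fires, +5 burnt)
  -> target ignites at step 4
Step 5: cell (4,3)='.' (+5 fires, +5 burnt)
Step 6: cell (4,3)='.' (+3 fires, +5 burnt)
Step 7: cell (4,3)='.' (+2 fires, +3 burnt)
Step 8: cell (4,3)='.' (+1 fires, +2 burnt)
Step 9: cell (4,3)='.' (+0 fires, +1 burnt)
  fire out at step 9

4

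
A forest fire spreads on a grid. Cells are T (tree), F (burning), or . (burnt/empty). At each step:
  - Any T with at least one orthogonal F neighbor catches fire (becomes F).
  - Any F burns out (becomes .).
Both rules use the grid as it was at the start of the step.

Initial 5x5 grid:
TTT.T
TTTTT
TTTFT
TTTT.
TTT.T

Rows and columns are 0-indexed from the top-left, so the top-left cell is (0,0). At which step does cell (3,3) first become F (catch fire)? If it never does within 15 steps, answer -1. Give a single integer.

Step 1: cell (3,3)='F' (+4 fires, +1 burnt)
  -> target ignites at step 1
Step 2: cell (3,3)='.' (+4 fires, +4 burnt)
Step 3: cell (3,3)='.' (+6 fires, +4 burnt)
Step 4: cell (3,3)='.' (+4 fires, +6 burnt)
Step 5: cell (3,3)='.' (+2 fires, +4 burnt)
Step 6: cell (3,3)='.' (+0 fires, +2 burnt)
  fire out at step 6

1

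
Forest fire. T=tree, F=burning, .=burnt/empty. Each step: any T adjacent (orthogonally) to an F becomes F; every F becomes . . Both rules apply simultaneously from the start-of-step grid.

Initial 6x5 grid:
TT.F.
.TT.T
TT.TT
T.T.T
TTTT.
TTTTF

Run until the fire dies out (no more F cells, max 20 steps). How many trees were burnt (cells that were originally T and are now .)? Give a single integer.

Answer: 16

Derivation:
Step 1: +1 fires, +2 burnt (F count now 1)
Step 2: +2 fires, +1 burnt (F count now 2)
Step 3: +2 fires, +2 burnt (F count now 2)
Step 4: +3 fires, +2 burnt (F count now 3)
Step 5: +1 fires, +3 burnt (F count now 1)
Step 6: +1 fires, +1 burnt (F count now 1)
Step 7: +1 fires, +1 burnt (F count now 1)
Step 8: +1 fires, +1 burnt (F count now 1)
Step 9: +1 fires, +1 burnt (F count now 1)
Step 10: +2 fires, +1 burnt (F count now 2)
Step 11: +1 fires, +2 burnt (F count now 1)
Step 12: +0 fires, +1 burnt (F count now 0)
Fire out after step 12
Initially T: 20, now '.': 26
Total burnt (originally-T cells now '.'): 16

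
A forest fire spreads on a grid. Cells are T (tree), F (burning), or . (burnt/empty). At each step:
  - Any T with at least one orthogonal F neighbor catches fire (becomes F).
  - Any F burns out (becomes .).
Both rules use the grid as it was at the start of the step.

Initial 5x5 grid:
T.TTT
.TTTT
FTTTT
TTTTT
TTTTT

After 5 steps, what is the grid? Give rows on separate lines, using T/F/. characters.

Step 1: 2 trees catch fire, 1 burn out
  T.TTT
  .TTTT
  .FTTT
  FTTTT
  TTTTT
Step 2: 4 trees catch fire, 2 burn out
  T.TTT
  .FTTT
  ..FTT
  .FTTT
  FTTTT
Step 3: 4 trees catch fire, 4 burn out
  T.TTT
  ..FTT
  ...FT
  ..FTT
  .FTTT
Step 4: 5 trees catch fire, 4 burn out
  T.FTT
  ...FT
  ....F
  ...FT
  ..FTT
Step 5: 4 trees catch fire, 5 burn out
  T..FT
  ....F
  .....
  ....F
  ...FT

T..FT
....F
.....
....F
...FT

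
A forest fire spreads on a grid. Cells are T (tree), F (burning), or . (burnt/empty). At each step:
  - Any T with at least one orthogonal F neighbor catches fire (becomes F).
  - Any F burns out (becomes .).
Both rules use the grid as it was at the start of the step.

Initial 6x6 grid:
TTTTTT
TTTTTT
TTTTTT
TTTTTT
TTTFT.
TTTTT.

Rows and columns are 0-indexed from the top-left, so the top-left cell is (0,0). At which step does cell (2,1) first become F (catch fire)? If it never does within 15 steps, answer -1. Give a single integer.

Step 1: cell (2,1)='T' (+4 fires, +1 burnt)
Step 2: cell (2,1)='T' (+6 fires, +4 burnt)
Step 3: cell (2,1)='T' (+7 fires, +6 burnt)
Step 4: cell (2,1)='F' (+7 fires, +7 burnt)
  -> target ignites at step 4
Step 5: cell (2,1)='.' (+5 fires, +7 burnt)
Step 6: cell (2,1)='.' (+3 fires, +5 burnt)
Step 7: cell (2,1)='.' (+1 fires, +3 burnt)
Step 8: cell (2,1)='.' (+0 fires, +1 burnt)
  fire out at step 8

4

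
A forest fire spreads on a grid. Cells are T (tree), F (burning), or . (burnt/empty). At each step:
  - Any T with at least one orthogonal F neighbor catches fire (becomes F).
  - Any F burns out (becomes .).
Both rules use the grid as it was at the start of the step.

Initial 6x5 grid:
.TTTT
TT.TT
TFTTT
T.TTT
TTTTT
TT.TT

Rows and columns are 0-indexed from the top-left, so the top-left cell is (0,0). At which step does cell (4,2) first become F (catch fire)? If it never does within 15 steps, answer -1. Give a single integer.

Step 1: cell (4,2)='T' (+3 fires, +1 burnt)
Step 2: cell (4,2)='T' (+5 fires, +3 burnt)
Step 3: cell (4,2)='F' (+6 fires, +5 burnt)
  -> target ignites at step 3
Step 4: cell (4,2)='.' (+6 fires, +6 burnt)
Step 5: cell (4,2)='.' (+4 fires, +6 burnt)
Step 6: cell (4,2)='.' (+1 fires, +4 burnt)
Step 7: cell (4,2)='.' (+0 fires, +1 burnt)
  fire out at step 7

3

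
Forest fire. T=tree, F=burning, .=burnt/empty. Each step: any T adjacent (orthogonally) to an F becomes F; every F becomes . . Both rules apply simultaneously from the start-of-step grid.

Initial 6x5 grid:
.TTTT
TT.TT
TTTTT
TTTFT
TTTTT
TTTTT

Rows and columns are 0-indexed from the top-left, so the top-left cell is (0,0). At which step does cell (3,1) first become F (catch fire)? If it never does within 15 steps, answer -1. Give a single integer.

Step 1: cell (3,1)='T' (+4 fires, +1 burnt)
Step 2: cell (3,1)='F' (+7 fires, +4 burnt)
  -> target ignites at step 2
Step 3: cell (3,1)='.' (+7 fires, +7 burnt)
Step 4: cell (3,1)='.' (+6 fires, +7 burnt)
Step 5: cell (3,1)='.' (+3 fires, +6 burnt)
Step 6: cell (3,1)='.' (+0 fires, +3 burnt)
  fire out at step 6

2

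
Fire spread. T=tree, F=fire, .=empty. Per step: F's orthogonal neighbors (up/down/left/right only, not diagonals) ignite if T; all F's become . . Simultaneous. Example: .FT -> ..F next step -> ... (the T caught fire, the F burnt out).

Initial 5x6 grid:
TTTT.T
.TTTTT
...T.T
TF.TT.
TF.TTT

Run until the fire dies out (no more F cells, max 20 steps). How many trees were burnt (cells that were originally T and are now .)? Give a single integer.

Answer: 2

Derivation:
Step 1: +2 fires, +2 burnt (F count now 2)
Step 2: +0 fires, +2 burnt (F count now 0)
Fire out after step 2
Initially T: 19, now '.': 13
Total burnt (originally-T cells now '.'): 2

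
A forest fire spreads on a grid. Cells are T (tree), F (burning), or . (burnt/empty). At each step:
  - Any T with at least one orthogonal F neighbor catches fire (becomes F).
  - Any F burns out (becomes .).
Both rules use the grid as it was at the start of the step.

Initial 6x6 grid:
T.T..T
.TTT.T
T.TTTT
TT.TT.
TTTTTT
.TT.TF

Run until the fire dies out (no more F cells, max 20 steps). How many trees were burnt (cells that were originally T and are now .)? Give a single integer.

Step 1: +2 fires, +1 burnt (F count now 2)
Step 2: +1 fires, +2 burnt (F count now 1)
Step 3: +2 fires, +1 burnt (F count now 2)
Step 4: +3 fires, +2 burnt (F count now 3)
Step 5: +4 fires, +3 burnt (F count now 4)
Step 6: +6 fires, +4 burnt (F count now 6)
Step 7: +3 fires, +6 burnt (F count now 3)
Step 8: +3 fires, +3 burnt (F count now 3)
Step 9: +0 fires, +3 burnt (F count now 0)
Fire out after step 9
Initially T: 25, now '.': 35
Total burnt (originally-T cells now '.'): 24

Answer: 24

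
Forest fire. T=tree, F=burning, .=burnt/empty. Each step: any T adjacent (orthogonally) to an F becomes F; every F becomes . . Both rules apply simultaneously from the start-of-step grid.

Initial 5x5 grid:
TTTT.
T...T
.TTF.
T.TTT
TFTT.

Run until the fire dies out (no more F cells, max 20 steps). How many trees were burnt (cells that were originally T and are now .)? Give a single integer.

Step 1: +4 fires, +2 burnt (F count now 4)
Step 2: +5 fires, +4 burnt (F count now 5)
Step 3: +0 fires, +5 burnt (F count now 0)
Fire out after step 3
Initially T: 15, now '.': 19
Total burnt (originally-T cells now '.'): 9

Answer: 9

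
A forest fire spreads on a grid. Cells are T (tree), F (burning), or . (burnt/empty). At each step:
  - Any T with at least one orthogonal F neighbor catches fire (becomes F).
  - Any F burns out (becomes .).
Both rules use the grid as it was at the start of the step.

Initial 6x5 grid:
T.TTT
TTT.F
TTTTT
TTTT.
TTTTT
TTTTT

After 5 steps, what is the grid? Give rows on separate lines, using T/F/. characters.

Step 1: 2 trees catch fire, 1 burn out
  T.TTF
  TTT..
  TTTTF
  TTTT.
  TTTTT
  TTTTT
Step 2: 2 trees catch fire, 2 burn out
  T.TF.
  TTT..
  TTTF.
  TTTT.
  TTTTT
  TTTTT
Step 3: 3 trees catch fire, 2 burn out
  T.F..
  TTT..
  TTF..
  TTTF.
  TTTTT
  TTTTT
Step 4: 4 trees catch fire, 3 burn out
  T....
  TTF..
  TF...
  TTF..
  TTTFT
  TTTTT
Step 5: 6 trees catch fire, 4 burn out
  T....
  TF...
  F....
  TF...
  TTF.F
  TTTFT

T....
TF...
F....
TF...
TTF.F
TTTFT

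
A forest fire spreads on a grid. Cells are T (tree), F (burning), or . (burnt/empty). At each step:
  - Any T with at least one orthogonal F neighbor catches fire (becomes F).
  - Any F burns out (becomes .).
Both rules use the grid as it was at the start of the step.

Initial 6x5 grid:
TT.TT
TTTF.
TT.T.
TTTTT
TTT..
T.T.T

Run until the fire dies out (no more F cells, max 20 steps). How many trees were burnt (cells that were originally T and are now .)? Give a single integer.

Step 1: +3 fires, +1 burnt (F count now 3)
Step 2: +3 fires, +3 burnt (F count now 3)
Step 3: +5 fires, +3 burnt (F count now 5)
Step 4: +4 fires, +5 burnt (F count now 4)
Step 5: +3 fires, +4 burnt (F count now 3)
Step 6: +1 fires, +3 burnt (F count now 1)
Step 7: +1 fires, +1 burnt (F count now 1)
Step 8: +0 fires, +1 burnt (F count now 0)
Fire out after step 8
Initially T: 21, now '.': 29
Total burnt (originally-T cells now '.'): 20

Answer: 20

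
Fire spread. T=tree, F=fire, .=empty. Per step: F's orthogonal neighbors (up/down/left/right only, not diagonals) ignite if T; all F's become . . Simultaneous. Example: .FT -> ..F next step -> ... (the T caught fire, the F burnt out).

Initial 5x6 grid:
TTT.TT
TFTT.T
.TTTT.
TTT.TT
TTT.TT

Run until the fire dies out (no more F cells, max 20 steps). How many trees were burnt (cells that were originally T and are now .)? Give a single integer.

Answer: 20

Derivation:
Step 1: +4 fires, +1 burnt (F count now 4)
Step 2: +5 fires, +4 burnt (F count now 5)
Step 3: +4 fires, +5 burnt (F count now 4)
Step 4: +3 fires, +4 burnt (F count now 3)
Step 5: +1 fires, +3 burnt (F count now 1)
Step 6: +2 fires, +1 burnt (F count now 2)
Step 7: +1 fires, +2 burnt (F count now 1)
Step 8: +0 fires, +1 burnt (F count now 0)
Fire out after step 8
Initially T: 23, now '.': 27
Total burnt (originally-T cells now '.'): 20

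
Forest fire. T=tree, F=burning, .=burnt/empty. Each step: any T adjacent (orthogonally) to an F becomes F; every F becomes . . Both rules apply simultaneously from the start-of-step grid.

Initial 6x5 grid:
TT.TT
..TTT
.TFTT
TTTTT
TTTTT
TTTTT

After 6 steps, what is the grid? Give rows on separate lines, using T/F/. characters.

Step 1: 4 trees catch fire, 1 burn out
  TT.TT
  ..FTT
  .F.FT
  TTFTT
  TTTTT
  TTTTT
Step 2: 5 trees catch fire, 4 burn out
  TT.TT
  ...FT
  ....F
  TF.FT
  TTFTT
  TTTTT
Step 3: 7 trees catch fire, 5 burn out
  TT.FT
  ....F
  .....
  F...F
  TF.FT
  TTFTT
Step 4: 5 trees catch fire, 7 burn out
  TT..F
  .....
  .....
  .....
  F...F
  TF.FT
Step 5: 2 trees catch fire, 5 burn out
  TT...
  .....
  .....
  .....
  .....
  F...F
Step 6: 0 trees catch fire, 2 burn out
  TT...
  .....
  .....
  .....
  .....
  .....

TT...
.....
.....
.....
.....
.....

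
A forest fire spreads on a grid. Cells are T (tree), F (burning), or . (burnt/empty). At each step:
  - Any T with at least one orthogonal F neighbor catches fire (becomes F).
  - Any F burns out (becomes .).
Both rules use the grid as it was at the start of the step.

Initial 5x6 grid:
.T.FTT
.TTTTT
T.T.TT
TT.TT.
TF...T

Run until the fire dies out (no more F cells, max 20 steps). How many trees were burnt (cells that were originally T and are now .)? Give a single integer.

Step 1: +4 fires, +2 burnt (F count now 4)
Step 2: +4 fires, +4 burnt (F count now 4)
Step 3: +5 fires, +4 burnt (F count now 5)
Step 4: +3 fires, +5 burnt (F count now 3)
Step 5: +1 fires, +3 burnt (F count now 1)
Step 6: +0 fires, +1 burnt (F count now 0)
Fire out after step 6
Initially T: 18, now '.': 29
Total burnt (originally-T cells now '.'): 17

Answer: 17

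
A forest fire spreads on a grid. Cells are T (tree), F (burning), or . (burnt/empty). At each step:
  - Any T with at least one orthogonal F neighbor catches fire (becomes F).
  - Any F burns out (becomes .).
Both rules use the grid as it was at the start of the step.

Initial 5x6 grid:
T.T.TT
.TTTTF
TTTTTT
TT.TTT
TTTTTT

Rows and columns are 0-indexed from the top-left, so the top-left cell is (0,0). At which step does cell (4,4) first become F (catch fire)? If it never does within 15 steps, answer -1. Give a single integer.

Step 1: cell (4,4)='T' (+3 fires, +1 burnt)
Step 2: cell (4,4)='T' (+4 fires, +3 burnt)
Step 3: cell (4,4)='T' (+4 fires, +4 burnt)
Step 4: cell (4,4)='F' (+5 fires, +4 burnt)
  -> target ignites at step 4
Step 5: cell (4,4)='.' (+2 fires, +5 burnt)
Step 6: cell (4,4)='.' (+3 fires, +2 burnt)
Step 7: cell (4,4)='.' (+2 fires, +3 burnt)
Step 8: cell (4,4)='.' (+1 fires, +2 burnt)
Step 9: cell (4,4)='.' (+0 fires, +1 burnt)
  fire out at step 9

4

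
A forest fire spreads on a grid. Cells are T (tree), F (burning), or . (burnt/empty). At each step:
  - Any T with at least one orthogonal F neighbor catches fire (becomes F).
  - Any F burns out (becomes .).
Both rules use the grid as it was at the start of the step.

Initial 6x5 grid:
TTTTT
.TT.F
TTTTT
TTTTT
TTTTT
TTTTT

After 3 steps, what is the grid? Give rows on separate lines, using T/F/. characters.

Step 1: 2 trees catch fire, 1 burn out
  TTTTF
  .TT..
  TTTTF
  TTTTT
  TTTTT
  TTTTT
Step 2: 3 trees catch fire, 2 burn out
  TTTF.
  .TT..
  TTTF.
  TTTTF
  TTTTT
  TTTTT
Step 3: 4 trees catch fire, 3 burn out
  TTF..
  .TT..
  TTF..
  TTTF.
  TTTTF
  TTTTT

TTF..
.TT..
TTF..
TTTF.
TTTTF
TTTTT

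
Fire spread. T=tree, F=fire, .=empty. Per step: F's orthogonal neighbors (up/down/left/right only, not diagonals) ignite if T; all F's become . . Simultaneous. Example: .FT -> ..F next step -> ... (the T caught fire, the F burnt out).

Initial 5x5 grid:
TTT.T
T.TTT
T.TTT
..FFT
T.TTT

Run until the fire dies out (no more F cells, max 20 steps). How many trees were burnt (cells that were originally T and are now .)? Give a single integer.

Answer: 16

Derivation:
Step 1: +5 fires, +2 burnt (F count now 5)
Step 2: +4 fires, +5 burnt (F count now 4)
Step 3: +2 fires, +4 burnt (F count now 2)
Step 4: +2 fires, +2 burnt (F count now 2)
Step 5: +1 fires, +2 burnt (F count now 1)
Step 6: +1 fires, +1 burnt (F count now 1)
Step 7: +1 fires, +1 burnt (F count now 1)
Step 8: +0 fires, +1 burnt (F count now 0)
Fire out after step 8
Initially T: 17, now '.': 24
Total burnt (originally-T cells now '.'): 16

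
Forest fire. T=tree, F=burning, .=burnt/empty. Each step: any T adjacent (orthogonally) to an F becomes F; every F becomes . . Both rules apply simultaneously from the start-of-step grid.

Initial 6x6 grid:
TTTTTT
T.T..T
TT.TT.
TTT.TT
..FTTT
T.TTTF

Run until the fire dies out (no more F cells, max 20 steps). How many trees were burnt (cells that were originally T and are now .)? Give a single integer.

Answer: 24

Derivation:
Step 1: +5 fires, +2 burnt (F count now 5)
Step 2: +4 fires, +5 burnt (F count now 4)
Step 3: +3 fires, +4 burnt (F count now 3)
Step 4: +2 fires, +3 burnt (F count now 2)
Step 5: +2 fires, +2 burnt (F count now 2)
Step 6: +1 fires, +2 burnt (F count now 1)
Step 7: +1 fires, +1 burnt (F count now 1)
Step 8: +1 fires, +1 burnt (F count now 1)
Step 9: +2 fires, +1 burnt (F count now 2)
Step 10: +1 fires, +2 burnt (F count now 1)
Step 11: +1 fires, +1 burnt (F count now 1)
Step 12: +1 fires, +1 burnt (F count now 1)
Step 13: +0 fires, +1 burnt (F count now 0)
Fire out after step 13
Initially T: 25, now '.': 35
Total burnt (originally-T cells now '.'): 24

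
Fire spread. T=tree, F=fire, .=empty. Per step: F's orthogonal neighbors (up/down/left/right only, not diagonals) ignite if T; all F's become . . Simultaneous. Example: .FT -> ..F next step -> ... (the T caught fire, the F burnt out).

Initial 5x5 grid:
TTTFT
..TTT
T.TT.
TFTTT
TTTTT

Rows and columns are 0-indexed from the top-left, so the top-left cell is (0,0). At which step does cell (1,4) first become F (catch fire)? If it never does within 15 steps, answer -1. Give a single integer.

Step 1: cell (1,4)='T' (+6 fires, +2 burnt)
Step 2: cell (1,4)='F' (+9 fires, +6 burnt)
  -> target ignites at step 2
Step 3: cell (1,4)='.' (+3 fires, +9 burnt)
Step 4: cell (1,4)='.' (+1 fires, +3 burnt)
Step 5: cell (1,4)='.' (+0 fires, +1 burnt)
  fire out at step 5

2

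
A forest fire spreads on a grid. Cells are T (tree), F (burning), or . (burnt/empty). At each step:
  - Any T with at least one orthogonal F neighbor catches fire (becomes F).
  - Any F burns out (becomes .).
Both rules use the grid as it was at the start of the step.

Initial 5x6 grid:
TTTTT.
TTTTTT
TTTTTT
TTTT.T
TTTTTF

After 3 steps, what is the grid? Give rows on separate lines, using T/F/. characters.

Step 1: 2 trees catch fire, 1 burn out
  TTTTT.
  TTTTTT
  TTTTTT
  TTTT.F
  TTTTF.
Step 2: 2 trees catch fire, 2 burn out
  TTTTT.
  TTTTTT
  TTTTTF
  TTTT..
  TTTF..
Step 3: 4 trees catch fire, 2 burn out
  TTTTT.
  TTTTTF
  TTTTF.
  TTTF..
  TTF...

TTTTT.
TTTTTF
TTTTF.
TTTF..
TTF...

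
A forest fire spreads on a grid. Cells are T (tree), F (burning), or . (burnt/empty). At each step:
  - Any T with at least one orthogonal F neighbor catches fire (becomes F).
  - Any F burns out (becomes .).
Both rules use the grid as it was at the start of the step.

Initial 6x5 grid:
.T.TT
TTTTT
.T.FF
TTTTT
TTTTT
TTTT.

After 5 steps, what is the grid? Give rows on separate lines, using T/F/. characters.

Step 1: 4 trees catch fire, 2 burn out
  .T.TT
  TTTFF
  .T...
  TTTFF
  TTTTT
  TTTT.
Step 2: 6 trees catch fire, 4 burn out
  .T.FF
  TTF..
  .T...
  TTF..
  TTTFF
  TTTT.
Step 3: 4 trees catch fire, 6 burn out
  .T...
  TF...
  .T...
  TF...
  TTF..
  TTTF.
Step 4: 6 trees catch fire, 4 burn out
  .F...
  F....
  .F...
  F....
  TF...
  TTF..
Step 5: 2 trees catch fire, 6 burn out
  .....
  .....
  .....
  .....
  F....
  TF...

.....
.....
.....
.....
F....
TF...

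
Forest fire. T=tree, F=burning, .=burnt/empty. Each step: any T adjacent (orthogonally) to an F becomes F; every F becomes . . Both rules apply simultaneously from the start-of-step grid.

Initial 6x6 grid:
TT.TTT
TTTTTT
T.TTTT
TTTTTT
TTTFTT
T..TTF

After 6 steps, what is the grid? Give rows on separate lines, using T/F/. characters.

Step 1: 6 trees catch fire, 2 burn out
  TT.TTT
  TTTTTT
  T.TTTT
  TTTFTT
  TTF.FF
  T..FF.
Step 2: 5 trees catch fire, 6 burn out
  TT.TTT
  TTTTTT
  T.TFTT
  TTF.FF
  TF....
  T.....
Step 3: 6 trees catch fire, 5 burn out
  TT.TTT
  TTTFTT
  T.F.FF
  TF....
  F.....
  T.....
Step 4: 6 trees catch fire, 6 burn out
  TT.FTT
  TTF.FF
  T.....
  F.....
  ......
  F.....
Step 5: 4 trees catch fire, 6 burn out
  TT..FF
  TF....
  F.....
  ......
  ......
  ......
Step 6: 2 trees catch fire, 4 burn out
  TF....
  F.....
  ......
  ......
  ......
  ......

TF....
F.....
......
......
......
......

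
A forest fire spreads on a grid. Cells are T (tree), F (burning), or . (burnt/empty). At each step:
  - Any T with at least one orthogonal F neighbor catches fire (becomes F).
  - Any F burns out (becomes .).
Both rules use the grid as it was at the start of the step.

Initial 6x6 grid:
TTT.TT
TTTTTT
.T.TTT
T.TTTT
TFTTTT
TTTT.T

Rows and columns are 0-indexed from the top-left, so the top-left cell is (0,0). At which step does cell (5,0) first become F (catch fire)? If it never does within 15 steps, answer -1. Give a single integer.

Step 1: cell (5,0)='T' (+3 fires, +1 burnt)
Step 2: cell (5,0)='F' (+5 fires, +3 burnt)
  -> target ignites at step 2
Step 3: cell (5,0)='.' (+3 fires, +5 burnt)
Step 4: cell (5,0)='.' (+3 fires, +3 burnt)
Step 5: cell (5,0)='.' (+4 fires, +3 burnt)
Step 6: cell (5,0)='.' (+3 fires, +4 burnt)
Step 7: cell (5,0)='.' (+4 fires, +3 burnt)
Step 8: cell (5,0)='.' (+4 fires, +4 burnt)
Step 9: cell (5,0)='.' (+1 fires, +4 burnt)
Step 10: cell (5,0)='.' (+0 fires, +1 burnt)
  fire out at step 10

2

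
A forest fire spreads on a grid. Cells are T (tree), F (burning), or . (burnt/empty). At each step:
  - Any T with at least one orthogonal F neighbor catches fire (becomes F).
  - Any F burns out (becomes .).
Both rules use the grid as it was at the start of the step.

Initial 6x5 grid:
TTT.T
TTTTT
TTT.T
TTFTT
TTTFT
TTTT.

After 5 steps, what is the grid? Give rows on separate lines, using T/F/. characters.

Step 1: 6 trees catch fire, 2 burn out
  TTT.T
  TTTTT
  TTF.T
  TF.FT
  TTF.F
  TTTF.
Step 2: 6 trees catch fire, 6 burn out
  TTT.T
  TTFTT
  TF..T
  F...F
  TF...
  TTF..
Step 3: 7 trees catch fire, 6 burn out
  TTF.T
  TF.FT
  F...F
  .....
  F....
  TF...
Step 4: 4 trees catch fire, 7 burn out
  TF..T
  F...F
  .....
  .....
  .....
  F....
Step 5: 2 trees catch fire, 4 burn out
  F...F
  .....
  .....
  .....
  .....
  .....

F...F
.....
.....
.....
.....
.....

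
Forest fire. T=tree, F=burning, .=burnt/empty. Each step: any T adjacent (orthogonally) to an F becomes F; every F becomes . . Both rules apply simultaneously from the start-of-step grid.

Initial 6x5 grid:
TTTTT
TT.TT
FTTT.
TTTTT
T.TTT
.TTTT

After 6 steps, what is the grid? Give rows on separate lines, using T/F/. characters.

Step 1: 3 trees catch fire, 1 burn out
  TTTTT
  FT.TT
  .FTT.
  FTTTT
  T.TTT
  .TTTT
Step 2: 5 trees catch fire, 3 burn out
  FTTTT
  .F.TT
  ..FT.
  .FTTT
  F.TTT
  .TTTT
Step 3: 3 trees catch fire, 5 burn out
  .FTTT
  ...TT
  ...F.
  ..FTT
  ..TTT
  .TTTT
Step 4: 4 trees catch fire, 3 burn out
  ..FTT
  ...FT
  .....
  ...FT
  ..FTT
  .TTTT
Step 5: 5 trees catch fire, 4 burn out
  ...FT
  ....F
  .....
  ....F
  ...FT
  .TFTT
Step 6: 4 trees catch fire, 5 burn out
  ....F
  .....
  .....
  .....
  ....F
  .F.FT

....F
.....
.....
.....
....F
.F.FT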